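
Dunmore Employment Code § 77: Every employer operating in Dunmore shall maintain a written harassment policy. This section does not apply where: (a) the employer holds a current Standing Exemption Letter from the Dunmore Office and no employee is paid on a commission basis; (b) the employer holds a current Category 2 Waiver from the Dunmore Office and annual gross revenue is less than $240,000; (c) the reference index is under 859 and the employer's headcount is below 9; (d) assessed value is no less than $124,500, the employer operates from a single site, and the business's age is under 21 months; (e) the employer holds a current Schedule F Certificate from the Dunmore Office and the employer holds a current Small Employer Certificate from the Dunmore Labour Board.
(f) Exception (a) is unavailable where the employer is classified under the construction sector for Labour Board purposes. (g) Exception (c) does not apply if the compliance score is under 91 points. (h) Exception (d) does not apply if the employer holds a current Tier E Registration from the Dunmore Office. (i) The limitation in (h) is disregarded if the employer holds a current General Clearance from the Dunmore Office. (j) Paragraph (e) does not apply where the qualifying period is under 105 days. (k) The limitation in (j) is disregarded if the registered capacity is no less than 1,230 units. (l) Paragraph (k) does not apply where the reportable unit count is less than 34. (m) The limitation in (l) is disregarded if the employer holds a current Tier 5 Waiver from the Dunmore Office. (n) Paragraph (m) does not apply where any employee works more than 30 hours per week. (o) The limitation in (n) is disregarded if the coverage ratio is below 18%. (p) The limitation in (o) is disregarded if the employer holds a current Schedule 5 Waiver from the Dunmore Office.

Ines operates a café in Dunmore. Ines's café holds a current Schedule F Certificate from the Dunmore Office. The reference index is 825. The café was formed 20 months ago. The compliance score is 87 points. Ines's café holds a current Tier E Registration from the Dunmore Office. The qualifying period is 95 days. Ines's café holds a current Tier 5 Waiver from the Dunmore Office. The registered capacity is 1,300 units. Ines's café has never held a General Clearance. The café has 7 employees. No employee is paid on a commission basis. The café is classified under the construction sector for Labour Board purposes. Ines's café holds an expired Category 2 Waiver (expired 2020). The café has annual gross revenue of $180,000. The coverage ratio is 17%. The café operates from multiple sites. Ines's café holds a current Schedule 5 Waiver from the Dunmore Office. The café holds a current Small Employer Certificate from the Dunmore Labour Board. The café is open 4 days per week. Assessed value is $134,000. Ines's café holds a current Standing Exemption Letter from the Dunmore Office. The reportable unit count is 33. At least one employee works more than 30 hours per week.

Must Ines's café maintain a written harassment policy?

Yes — Ines's café must maintain a written harassment policy.

Exception (a)'s conditions are all satisfied: a current Standing Exemption Letter is held; no employee is paid on commission. Turning to paragraph (f): (f) is triggered — the café is classified under the construction sector. (a) is therefore removed.
Exception (b) requires that the employer holds a current Category 2 Waiver from the Dunmore Office; but no current Category 2 Waiver is held, so (b) is unavailable.
Exception (c)'s conditions are all satisfied: the reference index is 825, under the 859 limit; the employer's headcount is 7, below the 9 limit. Turning to paragraph (g): (g) is triggered — the compliance score is 87 points, under the 91 points limit. Exception (c) does not apply.
Exception (d) does not apply: the employer operates from multiple sites.
All of (e)'s requirements are met (a current Schedule F Certificate is held; a current Small Employer Certificate is held). But applying paragraphs (j)–(p): (j) operates against (e): the qualifying period is 95 days, under the 105 days limit. (k) would limit (j) — the registered capacity is 1,300 units, meeting the 1,230 units threshold — but (l) sets (k) aside: (l) operates against (k): the reportable unit count is 33, less than the 34 limit. (m) would limit (l) — a current Tier 5 Waiver is held — but (n) sets (m) aside: (n) operates — at least one employee exceeds 30 hours/week. (o) would limit (n) — the coverage ratio is 17%, below the 18% limit — but (p) sets (o) aside: (p) is engaged — a current Schedule 5 Waiver is held. So (e) is unavailable.
No exception applies. The general rule governs.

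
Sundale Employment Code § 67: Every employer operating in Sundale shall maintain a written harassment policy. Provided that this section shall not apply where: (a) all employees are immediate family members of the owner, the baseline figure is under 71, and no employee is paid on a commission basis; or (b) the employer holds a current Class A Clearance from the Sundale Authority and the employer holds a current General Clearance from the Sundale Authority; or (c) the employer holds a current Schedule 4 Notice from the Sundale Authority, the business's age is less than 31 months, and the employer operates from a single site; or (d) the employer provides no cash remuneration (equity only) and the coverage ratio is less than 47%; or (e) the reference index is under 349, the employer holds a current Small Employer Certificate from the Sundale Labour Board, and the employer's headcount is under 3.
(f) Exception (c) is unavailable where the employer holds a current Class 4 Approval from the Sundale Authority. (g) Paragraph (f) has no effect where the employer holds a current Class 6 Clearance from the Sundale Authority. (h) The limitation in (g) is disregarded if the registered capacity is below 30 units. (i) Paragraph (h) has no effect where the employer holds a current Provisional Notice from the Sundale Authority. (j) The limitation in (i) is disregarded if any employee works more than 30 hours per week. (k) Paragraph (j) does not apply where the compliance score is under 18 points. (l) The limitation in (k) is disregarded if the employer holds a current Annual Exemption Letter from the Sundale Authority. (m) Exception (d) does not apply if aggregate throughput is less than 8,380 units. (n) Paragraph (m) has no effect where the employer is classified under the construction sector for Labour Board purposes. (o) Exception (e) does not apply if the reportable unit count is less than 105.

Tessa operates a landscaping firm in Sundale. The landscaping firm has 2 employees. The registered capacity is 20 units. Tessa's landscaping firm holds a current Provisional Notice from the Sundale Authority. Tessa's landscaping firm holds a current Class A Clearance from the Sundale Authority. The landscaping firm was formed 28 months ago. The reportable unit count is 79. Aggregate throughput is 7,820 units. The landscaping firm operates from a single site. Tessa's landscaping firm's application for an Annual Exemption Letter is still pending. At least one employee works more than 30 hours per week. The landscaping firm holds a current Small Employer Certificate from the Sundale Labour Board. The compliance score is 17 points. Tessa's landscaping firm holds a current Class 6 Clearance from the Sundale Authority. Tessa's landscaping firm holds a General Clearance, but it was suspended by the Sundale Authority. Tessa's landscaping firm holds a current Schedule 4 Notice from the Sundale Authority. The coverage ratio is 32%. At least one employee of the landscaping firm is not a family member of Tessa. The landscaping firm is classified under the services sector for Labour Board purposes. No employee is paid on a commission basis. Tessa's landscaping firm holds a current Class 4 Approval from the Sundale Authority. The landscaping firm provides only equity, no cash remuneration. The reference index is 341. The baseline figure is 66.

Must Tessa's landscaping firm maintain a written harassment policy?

Exception (a) requires that all employees are immediate family members of the owner; but at least one employee is not a family member, so (a) is unavailable.
Exception (b) does not apply: no current General Clearance is held.
Exception (c)'s conditions are all satisfied: a current Schedule 4 Notice is held; the business's age is 28 months, less than the 31 months limit; the employer operates from a single site. Applying paragraphs (f)–(l): (f) would limit (c) — a current Class 4 Approval is held — but (g) sets (f) aside: (g) is triggered — a current Class 6 Clearance is held. (h) operates (the registered capacity is 20 units, below the 30 units limit), but is overridden by (i): (i) applies — a current Provisional Notice is held. (j) would limit (i) — at least one employee exceeds 30 hours/week — but (k) sets (j) aside: (k) operates against (j): the compliance score is 17 points, under the 18 points limit. (l), which would lift (k), is not triggered — the Annual Exemption Letter is not current. So (c) applies.
All of (d)'s requirements are met (remuneration is equity-only; the coverage ratio is 32%, less than the 47% limit). However, paragraphs (m)–(n) must be considered: (m) applies — aggregate throughput is 7,820 units, less than the 8,380 units limit. (n) does not operate here (the landscaping firm is classified under the services sector), so (m) stands. So (d) is unavailable.
Exception (e)'s conditions are all satisfied: the reference index is 341, under the 349 limit; a current Small Employer Certificate is held; the employer's headcount is 2, under the 3 limit. But: (o) applies — the reportable unit count is 79, less than the 105 limit. So (e) is unavailable.

No — exception (c) applies; Tessa's landscaping firm is not required to maintain a written harassment policy.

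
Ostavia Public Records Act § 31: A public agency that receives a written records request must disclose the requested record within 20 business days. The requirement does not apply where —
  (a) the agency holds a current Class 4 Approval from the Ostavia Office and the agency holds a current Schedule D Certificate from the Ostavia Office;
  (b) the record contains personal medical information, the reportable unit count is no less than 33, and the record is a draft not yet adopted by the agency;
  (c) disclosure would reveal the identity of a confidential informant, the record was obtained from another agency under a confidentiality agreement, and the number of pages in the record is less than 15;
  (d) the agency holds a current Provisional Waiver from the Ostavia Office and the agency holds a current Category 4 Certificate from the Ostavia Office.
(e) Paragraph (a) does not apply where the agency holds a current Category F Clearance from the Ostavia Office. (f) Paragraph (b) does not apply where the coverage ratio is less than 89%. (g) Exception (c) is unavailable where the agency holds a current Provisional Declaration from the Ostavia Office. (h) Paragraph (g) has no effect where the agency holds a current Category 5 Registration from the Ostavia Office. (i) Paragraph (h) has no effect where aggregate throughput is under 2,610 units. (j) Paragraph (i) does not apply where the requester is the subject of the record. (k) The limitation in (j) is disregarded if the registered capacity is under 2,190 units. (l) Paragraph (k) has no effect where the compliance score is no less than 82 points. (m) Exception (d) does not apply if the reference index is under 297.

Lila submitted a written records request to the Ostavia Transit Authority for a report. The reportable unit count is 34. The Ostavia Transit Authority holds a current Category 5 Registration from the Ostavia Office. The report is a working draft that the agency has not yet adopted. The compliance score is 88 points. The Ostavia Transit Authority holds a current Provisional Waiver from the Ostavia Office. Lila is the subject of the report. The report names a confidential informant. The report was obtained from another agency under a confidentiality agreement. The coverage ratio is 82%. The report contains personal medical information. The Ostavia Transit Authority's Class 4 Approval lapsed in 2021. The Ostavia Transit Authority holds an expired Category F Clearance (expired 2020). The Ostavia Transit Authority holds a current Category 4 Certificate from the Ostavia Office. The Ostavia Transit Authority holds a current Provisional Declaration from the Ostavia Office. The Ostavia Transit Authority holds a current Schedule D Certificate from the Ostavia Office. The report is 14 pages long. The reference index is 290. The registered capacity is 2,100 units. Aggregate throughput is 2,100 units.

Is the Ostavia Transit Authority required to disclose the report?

No — exception (c) applies; the Ostavia Transit Authority is not required to disclose the report.

Exception (a) fails — no current Class 4 Approval is held.
Exception (b)'s conditions are all satisfied: the report contains personal medical information; the reportable unit count is 34, meeting the 33 threshold; the report is an unadopted draft. But: (f) operates against (b): the coverage ratio is 82%, less than the 89% limit. Exception (b) does not apply.
Exception (c) is satisfied on its face — the report names a confidential informant; the report was obtained under a confidentiality agreement; the number of pages in the record is 14, less than the 15 limit. Applying paragraphs (g)–(l): (g) operates (a current Provisional Declaration is held), but is overridden by (h): (h) operates against (g): a current Category 5 Registration is held. (i) would limit (h) — aggregate throughput is 2,100 units, under the 2,610 units limit — but (j) sets (i) aside: (j) is triggered — Lila is the subject of the report. (k) would limit (j) — the registered capacity is 2,100 units, under the 2,190 units limit — but (l) sets (k) aside: (l) operates — the compliance score is 88 points, meeting the 82 points threshold. Exception (c) stands.
Exception (d) is satisfied on its face — a current Provisional Waiver is held; a current Category 4 Certificate is held. However, paragraph (m) must be considered: (m) applies — the reference index is 290, under the 297 limit. Exception (d) does not apply.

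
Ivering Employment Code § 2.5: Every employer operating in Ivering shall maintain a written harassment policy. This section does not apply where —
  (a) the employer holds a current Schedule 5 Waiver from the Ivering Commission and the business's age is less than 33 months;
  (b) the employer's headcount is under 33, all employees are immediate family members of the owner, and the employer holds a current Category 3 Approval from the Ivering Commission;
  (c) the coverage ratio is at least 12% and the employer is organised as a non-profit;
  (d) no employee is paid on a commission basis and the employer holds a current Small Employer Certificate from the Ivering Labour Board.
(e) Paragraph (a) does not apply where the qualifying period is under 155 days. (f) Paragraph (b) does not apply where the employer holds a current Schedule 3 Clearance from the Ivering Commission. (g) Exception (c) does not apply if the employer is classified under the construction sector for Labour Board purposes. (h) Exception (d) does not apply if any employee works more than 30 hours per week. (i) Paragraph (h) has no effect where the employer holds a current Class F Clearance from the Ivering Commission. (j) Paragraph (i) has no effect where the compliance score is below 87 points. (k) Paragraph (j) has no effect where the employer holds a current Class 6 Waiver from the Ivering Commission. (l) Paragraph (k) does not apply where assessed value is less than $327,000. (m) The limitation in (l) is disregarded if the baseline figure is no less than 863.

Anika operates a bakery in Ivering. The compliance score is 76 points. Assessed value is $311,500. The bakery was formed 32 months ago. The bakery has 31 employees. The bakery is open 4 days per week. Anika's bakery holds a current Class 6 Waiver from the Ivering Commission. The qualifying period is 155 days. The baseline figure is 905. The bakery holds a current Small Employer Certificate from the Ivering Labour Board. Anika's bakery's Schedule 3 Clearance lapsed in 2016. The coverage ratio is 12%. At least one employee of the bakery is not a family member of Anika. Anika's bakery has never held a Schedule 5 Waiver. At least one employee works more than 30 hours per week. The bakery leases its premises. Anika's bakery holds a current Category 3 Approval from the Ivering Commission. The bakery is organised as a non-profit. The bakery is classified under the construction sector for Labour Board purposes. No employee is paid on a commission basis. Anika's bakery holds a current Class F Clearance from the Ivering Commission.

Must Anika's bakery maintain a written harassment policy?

No — exception (d) applies; Anika's bakery is not required to maintain a written harassment policy.

Exception (a) requires that the employer holds a current Schedule 5 Waiver from the Ivering Commission; but the Schedule 5 Waiver is not current, so (a) is unavailable.
Exception (b) requires that all employees are immediate family members of the owner; but at least one employee is not a family member, so (b) is unavailable.
Exception (c): the coverage ratio is 12%, meeting the 12% threshold; the employer is a non-profit — every condition holds. However, paragraph (g) must be considered: (g) operates against (c): the bakery is classified under the construction sector. (c) is therefore removed.
Exception (d): no employee is paid on commission; a current Small Employer Certificate is held — every condition holds. As to paragraphs (h)–(m): (h) operates (at least one employee exceeds 30 hours/week), but is displaced by (i): (i) operates — a current Class F Clearance is held. (j) would limit (i) — the compliance score is 76 points, below the 87 points limit — but (k) sets (j) aside: (k) applies — a current Class 6 Waiver is held. (l) would limit (k) — assessed value is $311,500, less than the $327,000 limit — but (m) sets (l) aside: (m) applies — the baseline figure is 905, meeting the 863 threshold. Exception (d) stands.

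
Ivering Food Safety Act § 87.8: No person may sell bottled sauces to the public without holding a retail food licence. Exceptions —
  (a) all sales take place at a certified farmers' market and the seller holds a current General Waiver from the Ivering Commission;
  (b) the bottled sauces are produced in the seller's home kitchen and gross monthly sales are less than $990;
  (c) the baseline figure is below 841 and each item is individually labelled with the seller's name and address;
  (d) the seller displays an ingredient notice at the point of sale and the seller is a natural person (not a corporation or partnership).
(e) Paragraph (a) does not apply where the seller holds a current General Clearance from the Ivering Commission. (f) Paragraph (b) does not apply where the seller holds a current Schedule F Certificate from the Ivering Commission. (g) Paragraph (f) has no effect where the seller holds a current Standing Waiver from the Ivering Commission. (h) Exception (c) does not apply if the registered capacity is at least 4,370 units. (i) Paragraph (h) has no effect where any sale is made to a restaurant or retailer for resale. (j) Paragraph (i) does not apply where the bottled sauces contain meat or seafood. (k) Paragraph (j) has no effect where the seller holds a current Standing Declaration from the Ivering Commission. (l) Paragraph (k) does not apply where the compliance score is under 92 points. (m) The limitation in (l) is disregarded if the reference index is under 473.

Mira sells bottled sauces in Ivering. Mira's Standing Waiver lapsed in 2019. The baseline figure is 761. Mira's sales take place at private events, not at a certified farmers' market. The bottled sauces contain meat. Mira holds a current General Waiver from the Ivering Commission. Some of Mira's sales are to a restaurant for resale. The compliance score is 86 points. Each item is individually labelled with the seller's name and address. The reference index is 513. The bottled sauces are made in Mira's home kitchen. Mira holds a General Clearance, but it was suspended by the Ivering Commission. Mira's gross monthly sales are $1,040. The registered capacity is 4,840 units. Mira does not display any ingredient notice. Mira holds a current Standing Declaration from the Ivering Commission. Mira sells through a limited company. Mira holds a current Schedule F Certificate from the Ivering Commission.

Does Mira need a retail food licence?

Exception (a) fails — sales are at private events, not a certified farmers' market.
Exception (b) fails — gross monthly sales are $1,040, not less than $990.
Exception (c) is satisfied on its face — the baseline figure is 761, below the 841 limit; items are individually labelled. However, paragraphs (h)–(m) must be considered: (h) operates against (c): the registered capacity is 4,840 units, meeting the 4,370 units threshold. (i) applies (some sales are to a restaurant for resale), but is overridden by (j): (j) operates against (i): the bottled sauces contain meat. (k) would limit (j) — a current Standing Declaration is held — but (l) sets (k) aside: (l) applies — the compliance score is 86 points, under the 92 points limit. (m) is not triggered (the reference index is 513, not under 473), so (l) stands. (c) is therefore removed.
Exception (d) fails — no ingredient notice is displayed.
None of the exceptions is available; § 87.8 applies in full.

Yes — Mira must hold a retail food licence.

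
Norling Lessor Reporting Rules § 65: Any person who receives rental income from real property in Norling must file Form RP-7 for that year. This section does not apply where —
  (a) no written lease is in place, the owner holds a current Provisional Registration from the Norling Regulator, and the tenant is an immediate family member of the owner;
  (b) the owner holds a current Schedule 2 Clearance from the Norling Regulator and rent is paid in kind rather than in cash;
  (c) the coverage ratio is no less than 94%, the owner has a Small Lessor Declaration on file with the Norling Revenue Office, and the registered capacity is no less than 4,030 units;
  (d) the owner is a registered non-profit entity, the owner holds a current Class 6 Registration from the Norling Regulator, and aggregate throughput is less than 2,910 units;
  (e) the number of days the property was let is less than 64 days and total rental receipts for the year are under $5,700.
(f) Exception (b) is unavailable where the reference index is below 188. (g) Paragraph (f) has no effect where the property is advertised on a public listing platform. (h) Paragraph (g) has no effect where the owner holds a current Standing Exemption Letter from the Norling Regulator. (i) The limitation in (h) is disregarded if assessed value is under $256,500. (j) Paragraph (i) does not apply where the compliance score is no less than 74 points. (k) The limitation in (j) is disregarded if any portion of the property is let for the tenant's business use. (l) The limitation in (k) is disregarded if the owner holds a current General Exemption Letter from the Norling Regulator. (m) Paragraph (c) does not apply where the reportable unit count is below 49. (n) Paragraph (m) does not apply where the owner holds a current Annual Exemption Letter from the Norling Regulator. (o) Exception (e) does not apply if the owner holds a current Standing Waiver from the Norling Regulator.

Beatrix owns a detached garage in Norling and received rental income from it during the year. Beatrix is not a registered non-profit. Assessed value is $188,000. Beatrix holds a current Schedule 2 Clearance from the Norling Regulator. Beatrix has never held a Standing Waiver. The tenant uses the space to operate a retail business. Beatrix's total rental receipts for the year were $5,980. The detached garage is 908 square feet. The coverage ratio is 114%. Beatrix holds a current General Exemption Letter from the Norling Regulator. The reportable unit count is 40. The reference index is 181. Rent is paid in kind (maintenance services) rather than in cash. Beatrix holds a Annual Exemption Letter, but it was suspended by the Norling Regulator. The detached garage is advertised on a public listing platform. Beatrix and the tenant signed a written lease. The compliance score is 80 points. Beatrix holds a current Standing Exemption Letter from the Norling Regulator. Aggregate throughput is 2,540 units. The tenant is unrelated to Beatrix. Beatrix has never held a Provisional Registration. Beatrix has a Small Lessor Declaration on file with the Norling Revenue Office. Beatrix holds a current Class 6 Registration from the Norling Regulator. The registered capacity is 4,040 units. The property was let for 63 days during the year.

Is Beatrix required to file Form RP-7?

Exception (a) requires that no written lease is in place; but a written lease is in place, so (a) is unavailable.
Exception (b) is satisfied on its face — a current Schedule 2 Clearance is held; rent is paid in kind. Turning to paragraphs (f)–(l): (f) is triggered — the reference index is 181, below the 188 limit. (g) is engaged (the property is publicly advertised), but is itself disapplied by (h): (h) operates against (g): a current Standing Exemption Letter is held. (i) would limit (h) — assessed value is $188,000, under the $256,500 limit — but (j) sets (i) aside: (j) operates against (i): the compliance score is 80 points, meeting the 74 points threshold. (k) applies (the space is let for business use), but yields to (l): (l) operates against (k): a current General Exemption Letter is held. So (b) is unavailable.
Exception (c): the coverage ratio is 114%, meeting the 94% threshold; a Small Lessor Declaration is on file; the registered capacity is 4,040 units, meeting the 4,030 units threshold — every condition holds. But: (m) is triggered — the reportable unit count is 40, below the 49 limit. (n) does not operate here (there is no Annual Exemption Letter in force), so (m) stands. Exception (c) does not apply.
Exception (d) fails — Beatrix is not a registered non-profit.
Exception (e) fails — total rental receipts for the year are $5,980, not under $5,700.
None of the exceptions is available; § 65 applies in full.

Yes — Beatrix must file Form RP-7.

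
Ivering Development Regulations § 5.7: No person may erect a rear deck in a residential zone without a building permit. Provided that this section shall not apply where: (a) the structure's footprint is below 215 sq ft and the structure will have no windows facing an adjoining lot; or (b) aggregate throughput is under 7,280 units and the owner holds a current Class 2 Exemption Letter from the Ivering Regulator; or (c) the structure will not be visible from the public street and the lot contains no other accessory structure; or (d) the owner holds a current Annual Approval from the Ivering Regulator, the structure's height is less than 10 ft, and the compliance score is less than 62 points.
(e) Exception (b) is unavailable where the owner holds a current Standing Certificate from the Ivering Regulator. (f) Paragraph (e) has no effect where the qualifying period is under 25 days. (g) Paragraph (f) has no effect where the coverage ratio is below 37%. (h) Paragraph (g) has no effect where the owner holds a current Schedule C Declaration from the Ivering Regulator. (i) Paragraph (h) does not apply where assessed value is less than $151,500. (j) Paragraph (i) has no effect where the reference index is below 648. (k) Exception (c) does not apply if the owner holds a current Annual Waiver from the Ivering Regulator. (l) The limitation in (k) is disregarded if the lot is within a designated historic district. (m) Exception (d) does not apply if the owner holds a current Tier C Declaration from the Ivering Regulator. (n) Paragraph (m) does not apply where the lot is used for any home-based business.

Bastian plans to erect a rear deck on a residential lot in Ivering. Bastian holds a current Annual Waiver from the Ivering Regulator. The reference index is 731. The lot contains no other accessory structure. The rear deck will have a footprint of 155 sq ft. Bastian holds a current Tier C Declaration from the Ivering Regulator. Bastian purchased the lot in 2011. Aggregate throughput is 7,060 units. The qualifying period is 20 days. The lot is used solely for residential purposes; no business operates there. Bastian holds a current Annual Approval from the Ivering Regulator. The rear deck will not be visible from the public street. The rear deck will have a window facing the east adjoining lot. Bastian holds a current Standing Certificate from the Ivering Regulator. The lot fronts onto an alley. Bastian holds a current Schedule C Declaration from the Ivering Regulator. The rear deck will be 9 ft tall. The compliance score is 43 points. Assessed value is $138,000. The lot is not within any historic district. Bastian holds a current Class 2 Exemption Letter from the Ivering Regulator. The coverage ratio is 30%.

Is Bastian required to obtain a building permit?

Yes — Bastian must obtain a building permit.

Exception (a) requires that the structure will have no windows facing an adjoining lot; but a window faces an adjoining lot, so (a) is unavailable.
Exception (b)'s conditions are all satisfied: aggregate throughput is 7,060 units, under the 7,280 units limit; a current Class 2 Exemption Letter is held. But applying paragraphs (e)–(j): (e) operates against (b): a current Standing Certificate is held. (f) is triggered (the qualifying period is 20 days, under the 25 days limit), but is overridden by (g): (g) is triggered — the coverage ratio is 30%, below the 37% limit. (h) operates (a current Schedule C Declaration is held), but is displaced by (i): (i) applies — assessed value is $138,000, less than the $151,500 limit. (j), which would lift (i), is not triggered — the reference index is 731, not below 648. (b) is therefore removed.
Exception (c)'s conditions are all satisfied: the structure will not be visible from the street; the lot has no other accessory structure. Turning to paragraphs (k)–(l): (k) operates — a current Annual Waiver is held. (l) is not engaged (the lot is not in a historic district), so (k) stands. So (c) is unavailable.
Exception (d): a current Annual Approval is held; the structure's height is 9 ft, less than the 10 ft limit; the compliance score is 43 points, less than the 62 points limit — every condition holds. But: (m) applies — a current Tier C Declaration is held. (n), which would lift (m), is inapplicable — the lot is solely residential. So (d) is unavailable.
No exception displaces § 5.7.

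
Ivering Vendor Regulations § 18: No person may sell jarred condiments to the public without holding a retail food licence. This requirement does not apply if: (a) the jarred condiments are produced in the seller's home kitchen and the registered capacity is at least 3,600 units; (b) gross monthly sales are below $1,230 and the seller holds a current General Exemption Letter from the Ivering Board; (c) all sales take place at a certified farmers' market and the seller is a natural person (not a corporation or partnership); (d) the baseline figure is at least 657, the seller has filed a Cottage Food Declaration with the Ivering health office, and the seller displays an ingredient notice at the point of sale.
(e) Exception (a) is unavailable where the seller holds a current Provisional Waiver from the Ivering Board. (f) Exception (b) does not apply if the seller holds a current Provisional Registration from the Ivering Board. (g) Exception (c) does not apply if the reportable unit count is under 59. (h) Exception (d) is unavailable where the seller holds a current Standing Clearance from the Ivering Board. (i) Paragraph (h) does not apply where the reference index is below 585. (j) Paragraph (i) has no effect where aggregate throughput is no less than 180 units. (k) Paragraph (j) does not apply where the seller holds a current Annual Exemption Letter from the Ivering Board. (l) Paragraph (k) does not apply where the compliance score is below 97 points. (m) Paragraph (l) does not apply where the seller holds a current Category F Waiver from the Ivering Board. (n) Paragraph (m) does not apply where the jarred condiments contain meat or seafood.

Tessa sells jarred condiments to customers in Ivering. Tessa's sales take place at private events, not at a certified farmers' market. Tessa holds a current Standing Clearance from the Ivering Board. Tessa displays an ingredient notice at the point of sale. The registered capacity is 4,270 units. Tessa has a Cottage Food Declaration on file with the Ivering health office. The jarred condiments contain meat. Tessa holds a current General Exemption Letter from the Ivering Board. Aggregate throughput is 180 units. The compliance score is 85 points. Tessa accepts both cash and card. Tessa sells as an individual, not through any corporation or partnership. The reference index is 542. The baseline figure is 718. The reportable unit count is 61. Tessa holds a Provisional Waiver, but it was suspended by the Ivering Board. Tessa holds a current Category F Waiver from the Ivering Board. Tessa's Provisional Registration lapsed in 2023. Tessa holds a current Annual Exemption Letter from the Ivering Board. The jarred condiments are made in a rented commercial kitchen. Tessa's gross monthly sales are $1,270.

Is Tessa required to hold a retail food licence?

Yes — Tessa must hold a retail food licence.

Exception (a) fails — the jarred condiments are made in a commercial kitchen, not a home kitchen.
Exception (b) fails — gross monthly sales are $1,270, not below $1,230.
Exception (c) does not apply: sales are at private events, not a certified farmers' market.
Exception (d) is satisfied on its face — the baseline figure is 718, meeting the 657 threshold; a Cottage Food Declaration is on file; an ingredient notice is displayed. But: (h) operates against (d): a current Standing Clearance is held. (i) is engaged (the reference index is 542, below the 585 limit), but yields to (j): (j) applies — aggregate throughput is 180 units, meeting the 180 units threshold. (k) operates (a current Annual Exemption Letter is held), but is displaced by (l): (l) applies — the compliance score is 85 points, below the 97 points limit. (m) would limit (l) — a current Category F Waiver is held — but (n) sets (m) aside: (n) is triggered — the jarred condiments contain meat. So (d) is unavailable.
Every exception is unavailable, so the rule governs.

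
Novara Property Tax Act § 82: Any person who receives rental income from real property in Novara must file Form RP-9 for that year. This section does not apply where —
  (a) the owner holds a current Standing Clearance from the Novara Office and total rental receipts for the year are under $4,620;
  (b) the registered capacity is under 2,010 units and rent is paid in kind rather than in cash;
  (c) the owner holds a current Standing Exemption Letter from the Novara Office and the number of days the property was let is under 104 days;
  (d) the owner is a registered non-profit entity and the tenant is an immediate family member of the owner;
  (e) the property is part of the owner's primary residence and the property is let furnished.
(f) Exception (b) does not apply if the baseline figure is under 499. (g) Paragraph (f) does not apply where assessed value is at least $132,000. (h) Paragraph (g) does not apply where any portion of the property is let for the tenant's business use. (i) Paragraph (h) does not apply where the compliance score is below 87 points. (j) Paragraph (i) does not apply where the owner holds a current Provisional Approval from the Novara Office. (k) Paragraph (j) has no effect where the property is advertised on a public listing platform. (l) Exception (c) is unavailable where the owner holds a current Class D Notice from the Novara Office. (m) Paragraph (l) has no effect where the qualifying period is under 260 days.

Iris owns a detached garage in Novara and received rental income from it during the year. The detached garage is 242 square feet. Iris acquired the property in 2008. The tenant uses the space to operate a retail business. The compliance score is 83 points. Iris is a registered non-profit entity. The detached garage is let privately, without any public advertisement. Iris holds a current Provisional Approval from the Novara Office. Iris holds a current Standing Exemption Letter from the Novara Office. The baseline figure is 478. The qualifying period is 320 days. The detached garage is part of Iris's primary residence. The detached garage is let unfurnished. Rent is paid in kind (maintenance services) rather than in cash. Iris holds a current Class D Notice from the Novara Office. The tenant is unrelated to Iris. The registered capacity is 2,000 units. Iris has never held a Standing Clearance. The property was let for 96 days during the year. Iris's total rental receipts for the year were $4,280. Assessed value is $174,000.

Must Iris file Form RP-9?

Yes — Iris must file Form RP-9.

Exception (a) does not apply: no current Standing Clearance is held.
Exception (b): the registered capacity is 2,000 units, under the 2,010 units limit; rent is paid in kind — every condition holds. But applying paragraphs (f)–(k): (f) operates — the baseline figure is 478, under the 499 limit. (g) would limit (f) — assessed value is $174,000, meeting the $132,000 threshold — but (h) sets (g) aside: (h) is triggered — the space is let for business use. (i) operates (the compliance score is 83 points, below the 87 points limit), but is overridden by (j): (j) operates against (i): a current Provisional Approval is held. (k), which would lift (j), does not operate here — the property is let privately without advertisement. So (b) is unavailable.
Exception (c): a current Standing Exemption Letter is held; the number of days the property was let is 96 days, under the 104 days limit — every condition holds. Turning to paragraphs (l)–(m): (l) is engaged — a current Class D Notice is held. (m), which would lift (l), is inapplicable — the qualifying period is 320 days, not under 260 days. So (c) is unavailable.
Exception (d) requires that the tenant is an immediate family member of the owner; but the tenant is unrelated to the owner, so (d) is unavailable.
Exception (e) fails — the property is let unfurnished.
No exception applies. The general rule governs.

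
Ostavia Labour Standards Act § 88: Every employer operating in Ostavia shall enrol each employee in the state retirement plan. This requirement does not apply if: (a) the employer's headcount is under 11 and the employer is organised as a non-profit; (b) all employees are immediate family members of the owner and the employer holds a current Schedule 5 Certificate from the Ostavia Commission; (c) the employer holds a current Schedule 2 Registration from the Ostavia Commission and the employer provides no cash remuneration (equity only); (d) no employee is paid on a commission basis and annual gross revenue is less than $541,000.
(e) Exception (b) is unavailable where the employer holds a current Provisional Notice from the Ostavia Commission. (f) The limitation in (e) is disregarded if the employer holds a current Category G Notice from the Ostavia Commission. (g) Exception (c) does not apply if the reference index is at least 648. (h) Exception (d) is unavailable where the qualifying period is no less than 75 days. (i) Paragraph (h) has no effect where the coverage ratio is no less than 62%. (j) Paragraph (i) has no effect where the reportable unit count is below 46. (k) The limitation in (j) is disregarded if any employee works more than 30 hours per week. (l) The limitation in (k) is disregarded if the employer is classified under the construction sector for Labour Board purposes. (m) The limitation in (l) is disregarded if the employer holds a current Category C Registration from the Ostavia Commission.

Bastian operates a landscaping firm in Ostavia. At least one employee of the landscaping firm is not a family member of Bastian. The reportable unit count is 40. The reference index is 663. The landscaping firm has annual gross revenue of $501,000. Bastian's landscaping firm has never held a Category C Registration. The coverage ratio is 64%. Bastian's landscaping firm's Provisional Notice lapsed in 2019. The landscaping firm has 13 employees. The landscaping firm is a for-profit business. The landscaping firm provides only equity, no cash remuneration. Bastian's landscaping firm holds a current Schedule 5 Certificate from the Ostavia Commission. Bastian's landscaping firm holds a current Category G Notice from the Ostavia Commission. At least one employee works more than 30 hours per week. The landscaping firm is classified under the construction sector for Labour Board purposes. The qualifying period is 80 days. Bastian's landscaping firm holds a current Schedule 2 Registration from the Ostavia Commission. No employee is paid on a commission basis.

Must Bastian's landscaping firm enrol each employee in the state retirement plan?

Exception (a) requires that the employer's headcount is under 11; but the employer's headcount is 13, not under 11, so (a) is unavailable.
Exception (b) does not apply: at least one employee is not a family member.
Exception (c) is satisfied on its face — a current Schedule 2 Registration is held; remuneration is equity-only. But: (g) applies — the reference index is 663, meeting the 648 threshold. Exception (c) does not apply.
All of (d)'s requirements are met (no employee is paid on commission; annual gross revenue is $501,000, less than the $541,000 limit). However, paragraphs (h)–(m) must be considered: (h) operates against (d): the qualifying period is 80 days, meeting the 75 days threshold. (i) would limit (h) — the coverage ratio is 64%, meeting the 62% threshold — but (j) sets (i) aside: (j) operates against (i): the reportable unit count is 40, below the 46 limit. (k) applies (at least one employee exceeds 30 hours/week), but is overridden by (l): (l) operates against (k): the landscaping firm is classified under the construction sector. (m), which would lift (l), does not operate here — the Category C Registration is not current. (d) is therefore removed.
No exception displaces § 88.

Yes — Bastian's landscaping firm must enrol each employee in the state retirement plan.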